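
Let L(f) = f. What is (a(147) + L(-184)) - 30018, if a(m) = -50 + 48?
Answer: -30204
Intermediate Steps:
a(m) = -2
(a(147) + L(-184)) - 30018 = (-2 - 184) - 30018 = -186 - 30018 = -30204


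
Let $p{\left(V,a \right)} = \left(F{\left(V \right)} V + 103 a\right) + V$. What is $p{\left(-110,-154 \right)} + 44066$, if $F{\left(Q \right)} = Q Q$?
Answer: $-1302906$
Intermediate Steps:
$F{\left(Q \right)} = Q^{2}$
$p{\left(V,a \right)} = V + V^{3} + 103 a$ ($p{\left(V,a \right)} = \left(V^{2} V + 103 a\right) + V = \left(V^{3} + 103 a\right) + V = V + V^{3} + 103 a$)
$p{\left(-110,-154 \right)} + 44066 = \left(-110 + \left(-110\right)^{3} + 103 \left(-154\right)\right) + 44066 = \left(-110 - 1331000 - 15862\right) + 44066 = -1346972 + 44066 = -1302906$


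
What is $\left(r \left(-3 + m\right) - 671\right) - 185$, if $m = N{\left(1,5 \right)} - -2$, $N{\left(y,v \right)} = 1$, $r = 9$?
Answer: $-856$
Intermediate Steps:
$m = 3$ ($m = 1 - -2 = 1 + 2 = 3$)
$\left(r \left(-3 + m\right) - 671\right) - 185 = \left(9 \left(-3 + 3\right) - 671\right) - 185 = \left(9 \cdot 0 - 671\right) - 185 = \left(0 - 671\right) - 185 = -671 - 185 = -856$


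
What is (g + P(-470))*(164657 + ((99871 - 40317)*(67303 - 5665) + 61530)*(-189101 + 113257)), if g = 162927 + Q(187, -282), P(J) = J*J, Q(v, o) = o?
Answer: -106783538868354045295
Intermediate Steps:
P(J) = J**2
g = 162645 (g = 162927 - 282 = 162645)
(g + P(-470))*(164657 + ((99871 - 40317)*(67303 - 5665) + 61530)*(-189101 + 113257)) = (162645 + (-470)**2)*(164657 + ((99871 - 40317)*(67303 - 5665) + 61530)*(-189101 + 113257)) = (162645 + 220900)*(164657 + (59554*61638 + 61530)*(-75844)) = 383545*(164657 + (3670789452 + 61530)*(-75844)) = 383545*(164657 + 3670850982*(-75844)) = 383545*(164657 - 278412021878808) = 383545*(-278412021714151) = -106783538868354045295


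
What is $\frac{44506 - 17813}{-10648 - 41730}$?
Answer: $- \frac{26693}{52378} \approx -0.50962$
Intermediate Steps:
$\frac{44506 - 17813}{-10648 - 41730} = \frac{26693}{-52378} = 26693 \left(- \frac{1}{52378}\right) = - \frac{26693}{52378}$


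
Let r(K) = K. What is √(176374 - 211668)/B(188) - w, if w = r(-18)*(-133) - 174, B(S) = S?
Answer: -2220 + I*√35294/188 ≈ -2220.0 + 0.99929*I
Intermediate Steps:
w = 2220 (w = -18*(-133) - 174 = 2394 - 174 = 2220)
√(176374 - 211668)/B(188) - w = √(176374 - 211668)/188 - 1*2220 = √(-35294)*(1/188) - 2220 = (I*√35294)*(1/188) - 2220 = I*√35294/188 - 2220 = -2220 + I*√35294/188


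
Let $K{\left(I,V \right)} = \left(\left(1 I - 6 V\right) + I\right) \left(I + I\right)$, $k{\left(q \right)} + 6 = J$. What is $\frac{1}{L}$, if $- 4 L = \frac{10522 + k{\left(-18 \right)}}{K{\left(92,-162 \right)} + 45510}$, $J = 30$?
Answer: $- \frac{516428}{5273} \approx -97.938$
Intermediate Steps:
$k{\left(q \right)} = 24$ ($k{\left(q \right)} = -6 + 30 = 24$)
$K{\left(I,V \right)} = 2 I \left(- 6 V + 2 I\right)$ ($K{\left(I,V \right)} = \left(\left(I - 6 V\right) + I\right) 2 I = \left(- 6 V + 2 I\right) 2 I = 2 I \left(- 6 V + 2 I\right)$)
$L = - \frac{5273}{516428}$ ($L = - \frac{\left(10522 + 24\right) \frac{1}{4 \cdot 92 \left(92 - -486\right) + 45510}}{4} = - \frac{10546 \frac{1}{4 \cdot 92 \left(92 + 486\right) + 45510}}{4} = - \frac{10546 \frac{1}{4 \cdot 92 \cdot 578 + 45510}}{4} = - \frac{10546 \frac{1}{212704 + 45510}}{4} = - \frac{10546 \cdot \frac{1}{258214}}{4} = \left(- \frac{1}{4}\right) \frac{5273}{129107} = - \frac{5273}{516428} \approx -0.010211$)
$\frac{1}{L} = \frac{1}{- \frac{5273}{516428}} = - \frac{516428}{5273}$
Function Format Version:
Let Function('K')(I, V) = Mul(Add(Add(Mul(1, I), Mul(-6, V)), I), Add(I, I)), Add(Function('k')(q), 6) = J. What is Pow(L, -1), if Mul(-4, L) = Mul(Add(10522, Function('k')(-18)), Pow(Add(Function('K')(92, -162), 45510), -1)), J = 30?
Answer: Rational(-516428, 5273) ≈ -97.938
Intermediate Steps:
Function('k')(q) = 24 (Function('k')(q) = Add(-6, 30) = 24)
Function('K')(I, V) = Mul(2, I, Add(Mul(-6, V), Mul(2, I))) (Function('K')(I, V) = Mul(Add(Add(I, Mul(-6, V)), I), Mul(2, I)) = Mul(Add(Mul(-6, V), Mul(2, I)), Mul(2, I)) = Mul(2, I, Add(Mul(-6, V), Mul(2, I))))
L = Rational(-5273, 516428) (L = Mul(Rational(-1, 4), Mul(Add(10522, 24), Pow(Add(Mul(4, 92, Add(92, Mul(-3, -162))), 45510), -1))) = Mul(Rational(-1, 4), Mul(10546, Pow(Add(Mul(4, 92, Add(92, 486)), 45510), -1))) = Mul(Rational(-1, 4), Mul(10546, Pow(Add(Mul(4, 92, 578), 45510), -1))) = Mul(Rational(-1, 4), Mul(10546, Pow(Add(212704, 45510), -1))) = Mul(Rational(-1, 4), Mul(10546, Pow(258214, -1))) = Mul(Rational(-1, 4), Mul(10546, Rational(1, 258214))) = Mul(Rational(-1, 4), Rational(5273, 129107)) = Rational(-5273, 516428) ≈ -0.010211)
Pow(L, -1) = Pow(Rational(-5273, 516428), -1) = Rational(-516428, 5273)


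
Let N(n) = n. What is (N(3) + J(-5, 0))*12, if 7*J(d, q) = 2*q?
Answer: 36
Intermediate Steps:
J(d, q) = 2*q/7 (J(d, q) = (2*q)/7 = 2*q/7)
(N(3) + J(-5, 0))*12 = (3 + (2/7)*0)*12 = (3 + 0)*12 = 3*12 = 36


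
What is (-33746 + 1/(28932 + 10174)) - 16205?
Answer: -1953383805/39106 ≈ -49951.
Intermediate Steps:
(-33746 + 1/(28932 + 10174)) - 16205 = (-33746 + 1/39106) - 16205 = -1319671075/39106 - 16205 = -1953383805/39106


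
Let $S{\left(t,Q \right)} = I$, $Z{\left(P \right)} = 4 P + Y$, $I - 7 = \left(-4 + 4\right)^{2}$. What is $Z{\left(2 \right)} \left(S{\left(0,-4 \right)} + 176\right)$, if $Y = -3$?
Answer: $915$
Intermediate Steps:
$I = 7$ ($I = 7 + \left(-4 + 4\right)^{2} = 7 + 0^{2} = 7 + 0 = 7$)
$Z{\left(P \right)} = -3 + 4 P$ ($Z{\left(P \right)} = 4 P - 3 = -3 + 4 P$)
$S{\left(t,Q \right)} = 7$
$Z{\left(2 \right)} \left(S{\left(0,-4 \right)} + 176\right) = \left(-3 + 4 \cdot 2\right) \left(7 + 176\right) = \left(-3 + 8\right) 183 = 5 \cdot 183 = 915$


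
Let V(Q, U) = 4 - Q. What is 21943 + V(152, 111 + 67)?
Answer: 21795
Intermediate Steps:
21943 + V(152, 111 + 67) = 21943 + (4 - 1*152) = 21943 + (4 - 152) = 21943 - 148 = 21795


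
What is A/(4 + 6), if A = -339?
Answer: -339/10 ≈ -33.900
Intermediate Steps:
A/(4 + 6) = -339/(4 + 6) = -339/10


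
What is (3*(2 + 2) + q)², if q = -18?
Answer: 36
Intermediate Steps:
(3*(2 + 2) + q)² = (3*(2 + 2) - 18)² = (3*4 - 18)² = (12 - 18)² = (-6)² = 36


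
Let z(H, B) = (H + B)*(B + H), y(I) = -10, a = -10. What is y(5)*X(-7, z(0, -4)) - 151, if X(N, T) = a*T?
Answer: 1449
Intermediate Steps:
z(H, B) = (B + H)² (z(H, B) = (B + H)*(B + H) = (B + H)²)
X(N, T) = -10*T
y(5)*X(-7, z(0, -4)) - 151 = -(-100)*(-4 + 0)² - 151 = -(-100)*(-4)² - 151 = -(-100)*16 - 151 = -10*(-160) - 151 = 1600 - 151 = 1449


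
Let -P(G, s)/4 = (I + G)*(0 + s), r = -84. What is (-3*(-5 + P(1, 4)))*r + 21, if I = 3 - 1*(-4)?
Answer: -33495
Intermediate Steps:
I = 7 (I = 3 + 4 = 7)
P(G, s) = -4*s*(7 + G) (P(G, s) = -4*(7 + G)*(0 + s) = -4*(7 + G)*s = -4*s*(7 + G))
(-3*(-5 + P(1, 4)))*r + 21 = -3*(-5 - 4*4*(7 + 1))*(-84) + 21 = -3*(-5 - 4*4*8)*(-84) + 21 = -3*(-5 - 128)*(-84) + 21 = -3*(-133)*(-84) + 21 = 399*(-84) + 21 = -33516 + 21 = -33495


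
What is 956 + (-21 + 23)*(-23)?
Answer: 910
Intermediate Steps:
956 + (-21 + 23)*(-23) = 956 + 2*(-23) = 956 - 46 = 910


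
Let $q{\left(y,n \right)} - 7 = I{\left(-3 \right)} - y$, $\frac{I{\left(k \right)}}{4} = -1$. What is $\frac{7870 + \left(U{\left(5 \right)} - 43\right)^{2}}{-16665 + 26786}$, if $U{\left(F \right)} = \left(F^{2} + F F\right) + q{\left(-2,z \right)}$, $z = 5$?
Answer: $\frac{8014}{10121} \approx 0.79182$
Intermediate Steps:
$I{\left(k \right)} = -4$ ($I{\left(k \right)} = 4 \left(-1\right) = -4$)
$q{\left(y,n \right)} = 3 - y$ ($q{\left(y,n \right)} = 7 - \left(4 + y\right) = 3 - y$)
$U{\left(F \right)} = 5 + 2 F^{2}$ ($U{\left(F \right)} = \left(F^{2} + F F\right) + \left(3 - -2\right) = \left(F^{2} + F^{2}\right) + \left(3 + 2\right) = 2 F^{2} + 5 = 5 + 2 F^{2}$)
$\frac{7870 + \left(U{\left(5 \right)} - 43\right)^{2}}{-16665 + 26786} = \frac{7870 + \left(\left(5 + 2 \cdot 5^{2}\right) - 43\right)^{2}}{-16665 + 26786} = \frac{7870 + \left(\left(5 + 2 \cdot 25\right) - 43\right)^{2}}{10121} = \left(7870 + \left(\left(5 + 50\right) - 43\right)^{2}\right) \frac{1}{10121} = \left(7870 + \left(55 - 43\right)^{2}\right) \frac{1}{10121} = \left(7870 + 12^{2}\right) \frac{1}{10121} = \left(7870 + 144\right) \frac{1}{10121} = 8014 \cdot \frac{1}{10121} = \frac{8014}{10121}$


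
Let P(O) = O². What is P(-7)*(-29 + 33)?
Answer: 196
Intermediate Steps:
P(-7)*(-29 + 33) = (-7)²*(-29 + 33) = 49*4 = 196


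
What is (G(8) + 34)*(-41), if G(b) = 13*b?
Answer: -5658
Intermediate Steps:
(G(8) + 34)*(-41) = (13*8 + 34)*(-41) = (104 + 34)*(-41) = 138*(-41) = -5658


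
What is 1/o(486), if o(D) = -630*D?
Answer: -1/306180 ≈ -3.2661e-6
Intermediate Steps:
1/o(486) = 1/(-630*486) = 1/(-306180) = -1/306180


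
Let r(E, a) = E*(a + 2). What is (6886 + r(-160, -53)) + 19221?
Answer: 34267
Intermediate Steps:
r(E, a) = E*(2 + a)
(6886 + r(-160, -53)) + 19221 = (6886 - 160*(2 - 53)) + 19221 = (6886 - 160*(-51)) + 19221 = (6886 + 8160) + 19221 = 15046 + 19221 = 34267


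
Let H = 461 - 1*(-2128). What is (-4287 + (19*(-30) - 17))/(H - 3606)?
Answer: 4874/1017 ≈ 4.7925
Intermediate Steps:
H = 2589 (H = 461 + 2128 = 2589)
(-4287 + (19*(-30) - 17))/(H - 3606) = (-4287 + (19*(-30) - 17))/(2589 - 3606) = (-4287 + (-570 - 17))/(-1017) = (-4287 - 587)*(-1/1017) = -4874*(-1/1017) = 4874/1017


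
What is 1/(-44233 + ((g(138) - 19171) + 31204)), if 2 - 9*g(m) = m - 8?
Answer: -9/289928 ≈ -3.1042e-5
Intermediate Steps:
g(m) = 10/9 - m/9 (g(m) = 2/9 - (m - 8)/9 = 2/9 - (-8 + m)/9 = 2/9 + (8/9 - m/9) = 10/9 - m/9)
1/(-44233 + ((g(138) - 19171) + 31204)) = 1/(-44233 + (((10/9 - ⅑*138) - 19171) + 31204)) = 1/(-44233 + (((10/9 - 46/3) - 19171) + 31204)) = 1/(-44233 + ((-128/9 - 19171) + 31204)) = 1/(-44233 + (-172667/9 + 31204)) = 1/(-44233 + 108169/9) = 1/(-289928/9) = -9/289928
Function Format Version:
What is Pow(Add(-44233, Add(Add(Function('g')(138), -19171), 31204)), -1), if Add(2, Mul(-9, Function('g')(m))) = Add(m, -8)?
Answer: Rational(-9, 289928) ≈ -3.1042e-5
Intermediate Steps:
Function('g')(m) = Add(Rational(10, 9), Mul(Rational(-1, 9), m)) (Function('g')(m) = Add(Rational(2, 9), Mul(Rational(-1, 9), Add(m, -8))) = Add(Rational(2, 9), Mul(Rational(-1, 9), Add(-8, m))) = Add(Rational(2, 9), Add(Rational(8, 9), Mul(Rational(-1, 9), m))) = Add(Rational(10, 9), Mul(Rational(-1, 9), m)))
Pow(Add(-44233, Add(Add(Function('g')(138), -19171), 31204)), -1) = Pow(Add(-44233, Add(Add(Add(Rational(10, 9), Mul(Rational(-1, 9), 138)), -19171), 31204)), -1) = Pow(Add(-44233, Add(Add(Add(Rational(10, 9), Rational(-46, 3)), -19171), 31204)), -1) = Pow(Add(-44233, Add(Add(Rational(-128, 9), -19171), 31204)), -1) = Pow(Add(-44233, Add(Rational(-172667, 9), 31204)), -1) = Pow(Add(-44233, Rational(108169, 9)), -1) = Pow(Rational(-289928, 9), -1) = Rational(-9, 289928)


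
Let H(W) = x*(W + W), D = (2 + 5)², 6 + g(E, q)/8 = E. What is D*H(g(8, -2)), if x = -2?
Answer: -3136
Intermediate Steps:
g(E, q) = -48 + 8*E
D = 49 (D = 7² = 49)
H(W) = -4*W (H(W) = -2*(W + W) = -4*W)
D*H(g(8, -2)) = 49*(-4*(-48 + 8*8)) = 49*(-4*(-48 + 64)) = 49*(-4*16) = 49*(-64) = -3136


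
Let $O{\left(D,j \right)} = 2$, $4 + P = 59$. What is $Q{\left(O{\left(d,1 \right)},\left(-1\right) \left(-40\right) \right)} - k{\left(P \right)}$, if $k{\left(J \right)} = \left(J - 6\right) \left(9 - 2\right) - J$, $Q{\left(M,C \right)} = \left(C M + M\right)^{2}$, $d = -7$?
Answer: $6436$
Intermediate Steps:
$P = 55$ ($P = -4 + 59 = 55$)
$Q{\left(M,C \right)} = \left(M + C M\right)^{2}$
$k{\left(J \right)} = -42 + 6 J$ ($k{\left(J \right)} = \left(-6 + J\right) 7 - J = \left(-42 + 7 J\right) - J = -42 + 6 J$)
$Q{\left(O{\left(d,1 \right)},\left(-1\right) \left(-40\right) \right)} - k{\left(P \right)} = 2^{2} \left(1 - -40\right)^{2} - \left(-42 + 6 \cdot 55\right) = 4 \left(1 + 40\right)^{2} - \left(-42 + 330\right) = 4 \cdot 41^{2} - 288 = 4 \cdot 1681 - 288 = 6724 - 288 = 6436$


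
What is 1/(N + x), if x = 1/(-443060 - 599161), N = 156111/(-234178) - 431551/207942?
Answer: -28770641677439/78888466872169 ≈ -0.36470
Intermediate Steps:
N = -681233590/248446131 (N = 156111*(-1/234178) - 431551*1/207942 = -156111/234178 - 431551/207942 = -681233590/248446131 ≈ -2.7420)
x = -1/1042221 (x = 1/(-1042221) = -1/1042221 ≈ -9.5949e-7)
1/(N + x) = 1/(-681233590/248446131 - 1/1042221) = 1/(-78888466872169/28770641677439) = -28770641677439/78888466872169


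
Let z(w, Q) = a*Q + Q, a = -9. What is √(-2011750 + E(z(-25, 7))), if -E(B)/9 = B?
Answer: I*√2011246 ≈ 1418.2*I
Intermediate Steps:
z(w, Q) = -8*Q (z(w, Q) = -9*Q + Q = -8*Q)
E(B) = -9*B
√(-2011750 + E(z(-25, 7))) = √(-2011750 - (-72)*7) = √(-2011750 - 9*(-56)) = √(-2011750 + 504) = √(-2011246) = I*√2011246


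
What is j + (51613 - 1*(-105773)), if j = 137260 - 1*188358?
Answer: 106288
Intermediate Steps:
j = -51098 (j = 137260 - 188358 = -51098)
j + (51613 - 1*(-105773)) = -51098 + (51613 - 1*(-105773)) = -51098 + (51613 + 105773) = -51098 + 157386 = 106288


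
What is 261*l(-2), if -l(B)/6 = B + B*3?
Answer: 12528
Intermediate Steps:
l(B) = -24*B (l(B) = -6*(B + B*3) = -6*(B + 3*B) = -24*B)
261*l(-2) = 261*(-24*(-2)) = 261*48 = 12528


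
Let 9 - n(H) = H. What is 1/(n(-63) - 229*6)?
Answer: -1/1302 ≈ -0.00076805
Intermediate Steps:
n(H) = 9 - H
1/(n(-63) - 229*6) = 1/((9 - 1*(-63)) - 229*6) = 1/((9 + 63) - 1374) = 1/(72 - 1374) = 1/(-1302) = -1/1302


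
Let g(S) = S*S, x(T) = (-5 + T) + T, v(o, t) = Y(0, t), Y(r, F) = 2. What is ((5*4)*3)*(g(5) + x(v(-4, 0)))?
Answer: 1440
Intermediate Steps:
v(o, t) = 2
x(T) = -5 + 2*T
g(S) = S²
((5*4)*3)*(g(5) + x(v(-4, 0))) = ((5*4)*3)*(5² + (-5 + 2*2)) = (20*3)*(25 + (-5 + 4)) = 60*(25 - 1) = 60*24 = 1440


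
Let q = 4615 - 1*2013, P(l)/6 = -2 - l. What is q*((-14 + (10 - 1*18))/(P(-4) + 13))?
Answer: -57244/25 ≈ -2289.8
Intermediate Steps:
P(l) = -12 - 6*l (P(l) = 6*(-2 - l) = -12 - 6*l)
q = 2602 (q = 4615 - 2013 = 2602)
q*((-14 + (10 - 1*18))/(P(-4) + 13)) = 2602*((-14 + (10 - 1*18))/((-12 - 6*(-4)) + 13)) = 2602*((-14 + (10 - 18))/((-12 + 24) + 13)) = 2602*((-14 - 8)/(12 + 13)) = 2602*(-22/25) = -57244/25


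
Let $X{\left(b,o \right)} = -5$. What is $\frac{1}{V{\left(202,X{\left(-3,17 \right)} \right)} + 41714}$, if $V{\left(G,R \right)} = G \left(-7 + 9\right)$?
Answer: $\frac{1}{42118} \approx 2.3743 \cdot 10^{-5}$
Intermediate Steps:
$V{\left(G,R \right)} = 2 G$ ($V{\left(G,R \right)} = G 2 = 2 G$)
$\frac{1}{V{\left(202,X{\left(-3,17 \right)} \right)} + 41714} = \frac{1}{2 \cdot 202 + 41714} = \frac{1}{404 + 41714} = \frac{1}{42118}$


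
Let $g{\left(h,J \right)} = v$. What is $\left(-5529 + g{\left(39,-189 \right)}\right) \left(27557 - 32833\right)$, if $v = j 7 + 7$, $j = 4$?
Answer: $28986344$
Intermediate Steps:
$v = 35$ ($v = 4 \cdot 7 + 7 = 28 + 7 = 35$)
$g{\left(h,J \right)} = 35$
$\left(-5529 + g{\left(39,-189 \right)}\right) \left(27557 - 32833\right) = \left(-5529 + 35\right) \left(27557 - 32833\right) = \left(-5494\right) \left(-5276\right) = 28986344$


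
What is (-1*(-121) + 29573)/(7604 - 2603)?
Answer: 9898/1667 ≈ 5.9376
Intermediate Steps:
(-1*(-121) + 29573)/(7604 - 2603) = (121 + 29573)/5001 = 29694*(1/5001) = 9898/1667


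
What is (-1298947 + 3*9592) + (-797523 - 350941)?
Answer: -2418635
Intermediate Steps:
(-1298947 + 3*9592) + (-797523 - 350941) = (-1298947 + 28776) - 1148464 = -1270171 - 1148464 = -2418635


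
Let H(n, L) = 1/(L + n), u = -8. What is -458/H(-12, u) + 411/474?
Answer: 1447417/158 ≈ 9160.9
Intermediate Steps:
-458/H(-12, u) + 411/474 = -458/(1/(-8 - 12)) + 411/474 = -458/(1/(-20)) + 411*(1/474) = -458/(-1/20) + 137/158 = -458*(-20) + 137/158 = 9160 + 137/158 = 1447417/158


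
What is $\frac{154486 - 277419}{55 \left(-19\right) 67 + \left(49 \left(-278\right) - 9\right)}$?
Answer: $\frac{122933}{83646} \approx 1.4697$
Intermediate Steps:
$\frac{154486 - 277419}{55 \left(-19\right) 67 + \left(49 \left(-278\right) - 9\right)} = - \frac{122933}{\left(-1045\right) 67 - 13631} = - \frac{122933}{-70015 - 13631} = - \frac{122933}{-83646} = \left(-122933\right) \left(- \frac{1}{83646}\right) = \frac{122933}{83646}$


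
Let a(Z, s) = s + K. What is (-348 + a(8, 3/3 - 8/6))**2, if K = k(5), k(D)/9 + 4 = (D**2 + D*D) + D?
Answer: 110224/9 ≈ 12247.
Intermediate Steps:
k(D) = -36 + 9*D + 18*D**2 (k(D) = -36 + 9*((D**2 + D*D) + D) = -36 + 9*((D**2 + D**2) + D) = -36 + 9*(2*D**2 + D) = -36 + 9*(D + 2*D**2) = -36 + (9*D + 18*D**2) = -36 + 9*D + 18*D**2)
K = 459 (K = -36 + 9*5 + 18*5**2 = -36 + 45 + 18*25 = -36 + 45 + 450 = 459)
a(Z, s) = 459 + s (a(Z, s) = s + 459 = 459 + s)
(-348 + a(8, 3/3 - 8/6))**2 = (-348 + (459 + (3/3 - 8/6)))**2 = (-348 + (459 + (3*(1/3) - 8*1/6)))**2 = (-348 + (459 + (1 - 4/3)))**2 = (-348 + (459 - 1/3))**2 = (-348 + 1376/3)**2 = (332/3)**2 = 110224/9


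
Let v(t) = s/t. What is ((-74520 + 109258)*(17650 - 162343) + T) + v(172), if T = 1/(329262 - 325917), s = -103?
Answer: -2891857582341923/575340 ≈ -5.0263e+9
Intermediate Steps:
T = 1/3345 ≈ 0.00029895
v(t) = -103/t
((-74520 + 109258)*(17650 - 162343) + T) + v(172) = ((-74520 + 109258)*(17650 - 162343) + 1/3345) - 103/172 = (34738*(-144693) + 1/3345) - 103*1/172 = (-5026345434 + 1/3345) - 103/172 = -16813125476729/3345 - 103/172 = -2891857582341923/575340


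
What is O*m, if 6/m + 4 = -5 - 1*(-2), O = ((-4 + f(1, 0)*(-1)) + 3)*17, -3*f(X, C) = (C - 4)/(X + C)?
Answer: 34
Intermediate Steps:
f(X, C) = -(-4 + C)/(3*(C + X)) (f(X, C) = -(C - 4)/(3*(X + C)) = -(-4 + C)/(3*(C + X)))
O = -119/3 (O = ((-4 + ((4 - 1*0)/(3*(0 + 1)))*(-1)) + 3)*17 = ((-4 + ((⅓)*(4 + 0)/1)*(-1)) + 3)*17 = ((-4 + ((⅓)*1*4)*(-1)) + 3)*17 = ((-4 + (4/3)*(-1)) + 3)*17 = ((-4 - 4/3) + 3)*17 = (-16/3 + 3)*17 = -7/3*17 = -119/3 ≈ -39.667)
m = -6/7 (m = 6/(-4 + (-5 - 1*(-2))) = 6/(-4 + (-5 + 2)) = 6/(-4 - 3) = 6/(-7) = 6*(-⅐) = -6/7 ≈ -0.85714)
O*m = -119/3*(-6/7) = 34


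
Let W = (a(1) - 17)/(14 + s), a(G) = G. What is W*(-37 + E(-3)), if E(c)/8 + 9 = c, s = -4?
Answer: 1064/5 ≈ 212.80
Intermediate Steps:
W = -8/5 (W = (1 - 17)/(14 - 4) = -16/10 = -16*⅒ = -8/5 ≈ -1.6000)
E(c) = -72 + 8*c
W*(-37 + E(-3)) = -8*(-37 + (-72 + 8*(-3)))/5 = -8*(-37 + (-72 - 24))/5 = -8*(-37 - 96)/5 = -8/5*(-133) = 1064/5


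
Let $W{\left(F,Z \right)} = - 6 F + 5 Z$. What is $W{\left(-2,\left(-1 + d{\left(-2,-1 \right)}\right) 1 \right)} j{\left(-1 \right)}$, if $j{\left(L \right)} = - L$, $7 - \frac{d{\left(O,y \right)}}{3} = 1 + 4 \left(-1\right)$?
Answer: $157$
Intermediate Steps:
$d{\left(O,y \right)} = 30$ ($d{\left(O,y \right)} = 21 - 3 \left(1 + 4 \left(-1\right)\right) = 21 - 3 \left(1 - 4\right) = 21 - -9 = 21 + 9 = 30$)
$W{\left(-2,\left(-1 + d{\left(-2,-1 \right)}\right) 1 \right)} j{\left(-1 \right)} = \left(\left(-6\right) \left(-2\right) + 5 \left(-1 + 30\right) 1\right) \left(\left(-1\right) \left(-1\right)\right) = \left(12 + 5 \cdot 29 \cdot 1\right) 1 = \left(12 + 5 \cdot 29\right) 1 = \left(12 + 145\right) 1 = 157 \cdot 1 = 157$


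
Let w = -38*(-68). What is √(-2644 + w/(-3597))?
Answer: 2*I*√8554612011/3597 ≈ 51.427*I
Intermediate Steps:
w = 2584
√(-2644 + w/(-3597)) = √(-2644 + 2584/(-3597)) = √(-2644 + 2584*(-1/3597)) = √(-2644 - 2584/3597) = √(-9513052/3597) = 2*I*√8554612011/3597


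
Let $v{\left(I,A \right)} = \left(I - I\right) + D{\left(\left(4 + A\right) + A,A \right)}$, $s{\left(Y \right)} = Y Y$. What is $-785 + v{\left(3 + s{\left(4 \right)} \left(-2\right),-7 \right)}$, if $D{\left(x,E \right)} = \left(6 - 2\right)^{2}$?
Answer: $-769$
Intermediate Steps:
$s{\left(Y \right)} = Y^{2}$
$D{\left(x,E \right)} = 16$ ($D{\left(x,E \right)} = 4^{2} = 16$)
$v{\left(I,A \right)} = 16$ ($v{\left(I,A \right)} = \left(I - I\right) + 16 = 0 + 16 = 16$)
$-785 + v{\left(3 + s{\left(4 \right)} \left(-2\right),-7 \right)} = -785 + 16 = -769$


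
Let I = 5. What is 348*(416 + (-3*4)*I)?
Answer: 123888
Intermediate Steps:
348*(416 + (-3*4)*I) = 348*(416 - 3*4*5) = 348*(416 - 12*5) = 348*(416 - 60) = 348*356 = 123888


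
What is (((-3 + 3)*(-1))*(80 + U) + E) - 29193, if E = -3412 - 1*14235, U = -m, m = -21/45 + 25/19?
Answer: -46840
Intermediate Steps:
m = 242/285 (m = -21*1/45 + 25*(1/19) = -7/15 + 25/19 = 242/285 ≈ 0.84912)
U = -242/285 (U = -1*242/285 = -242/285 ≈ -0.84912)
E = -17647 (E = -3412 - 14235 = -17647)
(((-3 + 3)*(-1))*(80 + U) + E) - 29193 = (((-3 + 3)*(-1))*(80 - 242/285) - 17647) - 29193 = ((0*(-1))*(22558/285) - 17647) - 29193 = (0*(22558/285) - 17647) - 29193 = (0 - 17647) - 29193 = -17647 - 29193 = -46840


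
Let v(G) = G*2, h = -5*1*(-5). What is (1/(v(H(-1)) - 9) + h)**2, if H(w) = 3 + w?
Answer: 15376/25 ≈ 615.04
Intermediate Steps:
h = 25 (h = -5*(-5) = 25)
v(G) = 2*G
(1/(v(H(-1)) - 9) + h)**2 = (1/(2*(3 - 1) - 9) + 25)**2 = (1/(2*2 - 9) + 25)**2 = (1/(4 - 9) + 25)**2 = (1/(-5) + 25)**2 = (-1/5 + 25)**2 = (124/5)**2 = 15376/25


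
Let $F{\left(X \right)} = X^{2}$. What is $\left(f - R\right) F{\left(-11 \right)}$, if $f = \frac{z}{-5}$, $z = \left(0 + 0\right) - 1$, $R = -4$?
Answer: $\frac{2541}{5} \approx 508.2$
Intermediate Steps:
$z = -1$ ($z = 0 - 1 = -1$)
$f = \frac{1}{5}$ ($f = - \frac{1}{-5} = \left(-1\right) \left(- \frac{1}{5}\right) = \frac{1}{5} \approx 0.2$)
$\left(f - R\right) F{\left(-11 \right)} = \left(\frac{1}{5} - -4\right) \left(-11\right)^{2} = \left(\frac{1}{5} + 4\right) 121 = \frac{21}{5} \cdot 121 = \frac{2541}{5}$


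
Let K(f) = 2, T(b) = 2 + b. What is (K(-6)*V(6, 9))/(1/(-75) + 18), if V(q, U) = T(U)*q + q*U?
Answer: 18000/1349 ≈ 13.343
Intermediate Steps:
V(q, U) = U*q + q*(2 + U) (V(q, U) = (2 + U)*q + q*U = q*(2 + U) + U*q = U*q + q*(2 + U))
(K(-6)*V(6, 9))/(1/(-75) + 18) = (2*(2*6*(1 + 9)))/(1/(-75) + 18) = (2*(2*6*10))/(-1/75 + 18) = (2*120)/(1349/75) = 240*(75/1349) = 18000/1349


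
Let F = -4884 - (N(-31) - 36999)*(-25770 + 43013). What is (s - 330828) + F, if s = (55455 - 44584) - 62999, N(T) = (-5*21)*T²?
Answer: 2377490832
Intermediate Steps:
N(T) = -105*T²
s = -52128 (s = 10871 - 62999 = -52128)
F = 2377873788 (F = -4884 - (-105*(-31)² - 36999)*(-25770 + 43013) = -4884 - (-105*961 - 36999)*17243 = -4884 - (-100905 - 36999)*17243 = -4884 - (-137904)*17243 = -4884 - 1*(-2377878672) = -4884 + 2377878672 = 2377873788)
(s - 330828) + F = (-52128 - 330828) + 2377873788 = -382956 + 2377873788 = 2377490832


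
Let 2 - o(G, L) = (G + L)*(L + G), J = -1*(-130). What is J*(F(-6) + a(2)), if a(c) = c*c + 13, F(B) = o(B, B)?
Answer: -16250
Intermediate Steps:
J = 130
o(G, L) = 2 - (G + L)² (o(G, L) = 2 - (G + L)*(L + G) = 2 - (G + L)*(G + L) = 2 - (G + L)²)
F(B) = 2 - 4*B² (F(B) = 2 - (B + B)² = 2 - (2*B)² = 2 - 4*B²)
a(c) = 13 + c² (a(c) = c² + 13 = 13 + c²)
J*(F(-6) + a(2)) = 130*((2 - 4*(-6)²) + (13 + 2²)) = 130*((2 - 4*36) + (13 + 4)) = 130*((2 - 144) + 17) = 130*(-142 + 17) = 130*(-125) = -16250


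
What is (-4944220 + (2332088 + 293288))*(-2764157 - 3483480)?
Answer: 14487295571628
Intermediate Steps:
(-4944220 + (2332088 + 293288))*(-2764157 - 3483480) = (-4944220 + 2625376)*(-6247637) = -2318844*(-6247637) = 14487295571628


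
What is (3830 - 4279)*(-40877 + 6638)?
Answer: 15373311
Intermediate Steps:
(3830 - 4279)*(-40877 + 6638) = -449*(-34239) = 15373311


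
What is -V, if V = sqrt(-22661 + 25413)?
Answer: -8*sqrt(43) ≈ -52.460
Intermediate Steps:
V = 8*sqrt(43) (V = sqrt(2752) = 8*sqrt(43) ≈ 52.460)
-V = -8*sqrt(43)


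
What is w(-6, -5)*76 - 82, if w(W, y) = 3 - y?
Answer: 526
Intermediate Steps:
w(-6, -5)*76 - 82 = (3 - 1*(-5))*76 - 82 = (3 + 5)*76 - 82 = 8*76 - 82 = 608 - 82 = 526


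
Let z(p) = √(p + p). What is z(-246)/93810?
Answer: I*√123/46905 ≈ 0.00023645*I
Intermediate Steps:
z(p) = √2*√p (z(p) = √(2*p) = √2*√p)
z(-246)/93810 = (√2*√(-246))/93810 = (√2*(I*√246))*(1/93810) = (2*I*√123)*(1/93810) = I*√123/46905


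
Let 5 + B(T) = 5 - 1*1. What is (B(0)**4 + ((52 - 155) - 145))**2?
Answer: 61009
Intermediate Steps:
B(T) = -1 (B(T) = -5 + (5 - 1*1) = -5 + (5 - 1) = -5 + 4 = -1)
(B(0)**4 + ((52 - 155) - 145))**2 = ((-1)**4 + ((52 - 155) - 145))**2 = (1 + (-103 - 145))**2 = (1 - 248)**2 = (-247)**2 = 61009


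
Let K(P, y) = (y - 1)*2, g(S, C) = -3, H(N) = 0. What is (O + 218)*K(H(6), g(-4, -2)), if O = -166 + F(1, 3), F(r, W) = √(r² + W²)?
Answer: -416 - 8*√10 ≈ -441.30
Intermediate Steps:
F(r, W) = √(W² + r²)
K(P, y) = -2 + 2*y (K(P, y) = (-1 + y)*2 = -2 + 2*y)
O = -166 + √10 (O = -166 + √(3² + 1²) = -166 + √(9 + 1) = -166 + √10 ≈ -162.84)
(O + 218)*K(H(6), g(-4, -2)) = ((-166 + √10) + 218)*(-2 + 2*(-3)) = (52 + √10)*(-2 - 6) = (52 + √10)*(-8) = -416 - 8*√10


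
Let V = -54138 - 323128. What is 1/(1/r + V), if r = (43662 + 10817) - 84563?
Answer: -30084/11349670345 ≈ -2.6506e-6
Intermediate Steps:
r = -30084 (r = 54479 - 84563 = -30084)
V = -377266
1/(1/r + V) = 1/(1/(-30084) - 377266) = 1/(-1/30084 - 377266) = 1/(-11349670345/30084) = -30084/11349670345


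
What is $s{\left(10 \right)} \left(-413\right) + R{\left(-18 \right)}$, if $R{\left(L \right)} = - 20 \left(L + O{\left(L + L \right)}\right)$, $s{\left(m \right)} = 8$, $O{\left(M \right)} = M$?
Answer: $-2224$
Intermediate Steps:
$R{\left(L \right)} = - 60 L$ ($R{\left(L \right)} = - 20 \left(L + \left(L + L\right)\right) = - 20 \left(L + 2 L\right) = - 20 \cdot 3 L = - 60 L$)
$s{\left(10 \right)} \left(-413\right) + R{\left(-18 \right)} = 8 \left(-413\right) - -1080 = -3304 + 1080 = -2224$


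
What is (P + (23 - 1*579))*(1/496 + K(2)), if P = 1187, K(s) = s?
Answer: 626583/496 ≈ 1263.3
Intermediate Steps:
(P + (23 - 1*579))*(1/496 + K(2)) = (1187 + (23 - 1*579))*(1/496 + 2) = (1187 + (23 - 579))*(1/496 + 2) = (1187 - 556)*(993/496) = 631*(993/496) = 626583/496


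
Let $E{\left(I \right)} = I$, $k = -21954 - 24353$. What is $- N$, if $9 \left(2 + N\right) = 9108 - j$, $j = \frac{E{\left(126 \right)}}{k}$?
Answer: $- \frac{46770084}{46307} \approx -1010.0$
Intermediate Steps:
$k = -46307$
$j = - \frac{126}{46307}$ ($j = \frac{126}{-46307} = 126 \left(- \frac{1}{46307}\right) = - \frac{126}{46307} \approx -0.002721$)
$N = \frac{46770084}{46307}$ ($N = -2 + \frac{9108 - - \frac{126}{46307}}{9} = -2 + \frac{9108 + \frac{126}{46307}}{9} = -2 + \frac{1}{9} \cdot \frac{421764282}{46307} = -2 + \frac{46862698}{46307} = \frac{46770084}{46307} \approx 1010.0$)
$- N = \left(-1\right) \frac{46770084}{46307} = - \frac{46770084}{46307}$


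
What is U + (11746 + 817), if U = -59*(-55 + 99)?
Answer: 9967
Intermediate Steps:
U = -2596 (U = -59*44 = -2596)
U + (11746 + 817) = -2596 + (11746 + 817) = -2596 + 12563 = 9967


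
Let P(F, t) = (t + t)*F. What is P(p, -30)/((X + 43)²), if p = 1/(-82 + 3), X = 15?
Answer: 15/66439 ≈ 0.00022577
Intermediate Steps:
p = -1/79 (p = 1/(-79) = -1/79 ≈ -0.012658)
P(F, t) = 2*F*t (P(F, t) = (2*t)*F = 2*F*t)
P(p, -30)/((X + 43)²) = (2*(-1/79)*(-30))/((15 + 43)²) = 60/(79*(58²)) = (60/79)/3364 = (60/79)*(1/3364) = 15/66439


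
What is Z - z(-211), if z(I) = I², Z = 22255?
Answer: -22266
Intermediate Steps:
Z - z(-211) = 22255 - 1*(-211)² = 22255 - 1*44521 = 22255 - 44521 = -22266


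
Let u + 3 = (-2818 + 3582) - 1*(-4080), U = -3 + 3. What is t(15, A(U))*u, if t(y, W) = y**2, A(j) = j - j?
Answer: 1089225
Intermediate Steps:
U = 0
A(j) = 0
u = 4841 (u = -3 + ((-2818 + 3582) - 1*(-4080)) = -3 + (764 + 4080) = -3 + 4844 = 4841)
t(15, A(U))*u = 15**2*4841 = 225*4841 = 1089225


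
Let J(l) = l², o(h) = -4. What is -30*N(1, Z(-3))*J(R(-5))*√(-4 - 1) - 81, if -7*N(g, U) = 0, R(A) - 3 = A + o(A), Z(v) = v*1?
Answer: -81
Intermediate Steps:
Z(v) = v
R(A) = -1 + A (R(A) = 3 + (A - 4) = 3 + (-4 + A) = -1 + A)
N(g, U) = 0 (N(g, U) = -⅐*0 = 0)
-30*N(1, Z(-3))*J(R(-5))*√(-4 - 1) - 81 = -30*0*(-1 - 5)²*√(-4 - 1) - 81 = -30*0*(-6)²*√(-5) - 81 = -30*0*36*I*√5 - 81 = -0*I*√5 - 81 = -30*0 - 81 = 0 - 81 = -81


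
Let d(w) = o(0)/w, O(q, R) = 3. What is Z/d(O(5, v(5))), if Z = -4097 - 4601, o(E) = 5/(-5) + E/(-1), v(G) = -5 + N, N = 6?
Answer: 26094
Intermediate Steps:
v(G) = 1 (v(G) = -5 + 6 = 1)
o(E) = -1 - E (o(E) = 5*(-⅕) + E*(-1) = -1 - E)
Z = -8698
d(w) = -1/w (d(w) = (-1 - 1*0)/w = (-1 + 0)/w = -1/w)
Z/d(O(5, v(5))) = -8698/((-1/3)) = -8698/((-1*⅓)) = -8698/(-⅓) = -8698*(-3) = 26094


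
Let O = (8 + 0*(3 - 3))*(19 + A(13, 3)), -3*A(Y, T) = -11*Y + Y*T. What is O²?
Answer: 1658944/9 ≈ 1.8433e+5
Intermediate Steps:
A(Y, T) = 11*Y/3 - T*Y/3 (A(Y, T) = -(-11*Y + Y*T)/3 = -(-11*Y + T*Y)/3 = 11*Y/3 - T*Y/3)
O = 1288/3 (O = (8 + 0*(3 - 3))*(19 + (⅓)*13*(11 - 1*3)) = (8 + 0*0)*(19 + (⅓)*13*(11 - 3)) = (8 + 0)*(19 + (⅓)*13*8) = 8*(19 + 104/3) = 8*(161/3) = 1288/3 ≈ 429.33)
O² = (1288/3)² = 1658944/9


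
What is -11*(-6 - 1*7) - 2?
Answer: 141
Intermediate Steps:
-11*(-6 - 1*7) - 2 = -11*(-6 - 7) - 2 = -11*(-13) - 2 = 143 - 2 = 141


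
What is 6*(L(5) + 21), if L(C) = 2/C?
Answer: 642/5 ≈ 128.40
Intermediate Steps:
6*(L(5) + 21) = 6*(2/5 + 21) = 6*(107/5) = 642/5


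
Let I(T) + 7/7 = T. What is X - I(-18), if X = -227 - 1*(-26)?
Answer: -182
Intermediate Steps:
X = -201 (X = -227 + 26 = -201)
I(T) = -1 + T
X - I(-18) = -201 - (-1 - 18) = -201 - 1*(-19) = -201 + 19 = -182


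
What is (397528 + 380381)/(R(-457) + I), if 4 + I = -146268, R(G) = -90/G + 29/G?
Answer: -118501471/22282081 ≈ -5.3182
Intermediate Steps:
R(G) = -61/G
I = -146272 (I = -4 - 146268 = -146272)
(397528 + 380381)/(R(-457) + I) = (397528 + 380381)/(-61/(-457) - 146272) = 777909/(-61*(-1/457) - 146272) = 777909/(61/457 - 146272) = 777909/(-66846243/457) = 777909*(-457/66846243) = -118501471/22282081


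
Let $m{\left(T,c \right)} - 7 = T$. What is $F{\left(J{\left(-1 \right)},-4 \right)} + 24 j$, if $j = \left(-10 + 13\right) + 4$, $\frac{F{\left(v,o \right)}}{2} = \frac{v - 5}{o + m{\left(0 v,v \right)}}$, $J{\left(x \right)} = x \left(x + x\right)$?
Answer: $166$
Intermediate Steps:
$m{\left(T,c \right)} = 7 + T$
$J{\left(x \right)} = 2 x^{2}$ ($J{\left(x \right)} = x 2 x = 2 x^{2}$)
$F{\left(v,o \right)} = \frac{2 \left(-5 + v\right)}{7 + o}$ ($F{\left(v,o \right)} = 2 \frac{v - 5}{o + \left(7 + 0 v\right)} = 2 \frac{-5 + v}{o + \left(7 + 0\right)} = 2 \frac{-5 + v}{o + 7} = 2 \frac{-5 + v}{7 + o} = \frac{2 \left(-5 + v\right)}{7 + o}$)
$j = 7$ ($j = 3 + 4 = 7$)
$F{\left(J{\left(-1 \right)},-4 \right)} + 24 j = \frac{2 \left(-5 + 2 \left(-1\right)^{2}\right)}{7 - 4} + 24 \cdot 7 = \frac{2 \left(-5 + 2 \cdot 1\right)}{3} + 168 = 2 \cdot \frac{1}{3} \left(-5 + 2\right) + 168 = 2 \cdot \frac{1}{3} \left(-3\right) + 168 = -2 + 168 = 166$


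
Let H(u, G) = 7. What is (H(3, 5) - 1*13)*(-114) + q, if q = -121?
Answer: 563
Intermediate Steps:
(H(3, 5) - 1*13)*(-114) + q = (7 - 1*13)*(-114) - 121 = (7 - 13)*(-114) - 121 = -6*(-114) - 121 = 684 - 121 = 563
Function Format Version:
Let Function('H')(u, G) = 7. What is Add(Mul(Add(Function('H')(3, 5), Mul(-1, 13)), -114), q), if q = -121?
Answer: 563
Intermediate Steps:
Add(Mul(Add(Function('H')(3, 5), Mul(-1, 13)), -114), q) = Add(Mul(Add(7, Mul(-1, 13)), -114), -121) = Add(Mul(Add(7, -13), -114), -121) = Add(Mul(-6, -114), -121) = Add(684, -121) = 563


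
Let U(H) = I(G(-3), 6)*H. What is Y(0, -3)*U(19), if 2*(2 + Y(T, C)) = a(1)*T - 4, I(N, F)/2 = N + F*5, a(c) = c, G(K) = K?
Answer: -4104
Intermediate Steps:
I(N, F) = 2*N + 10*F (I(N, F) = 2*(N + F*5) = 2*(N + 5*F) = 2*N + 10*F)
Y(T, C) = -4 + T/2 (Y(T, C) = -2 + (1*T - 4)/2 = -2 + (T - 4)/2 = -2 + (-4 + T)/2 = -2 + (-2 + T/2) = -4 + T/2)
U(H) = 54*H (U(H) = (2*(-3) + 10*6)*H = (-6 + 60)*H = 54*H)
Y(0, -3)*U(19) = (-4 + (½)*0)*(54*19) = (-4 + 0)*1026 = -4*1026 = -4104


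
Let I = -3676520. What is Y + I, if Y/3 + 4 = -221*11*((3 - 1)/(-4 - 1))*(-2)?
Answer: -18411832/5 ≈ -3.6824e+6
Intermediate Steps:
Y = -29232/5 (Y = -12 + 3*(-221*11*((3 - 1)/(-4 - 1))*(-2)) = -12 + 3*(-221*11*(2/(-5))*(-2)) = -12 + 3*(-221*11*(2*(-⅕))*(-2)) = -12 + 3*(-221*11*(-⅖)*(-2)) = -12 + 3*(-(-4862)*(-2)/5) = -12 + 3*(-221*44/5) = -12 + 3*(-9724/5) = -12 - 29172/5 = -29232/5 ≈ -5846.4)
Y + I = -29232/5 - 3676520 = -18411832/5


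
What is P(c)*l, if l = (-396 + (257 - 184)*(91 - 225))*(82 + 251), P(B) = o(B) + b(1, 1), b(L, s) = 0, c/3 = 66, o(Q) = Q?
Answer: -671076252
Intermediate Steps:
c = 198 (c = 3*66 = 198)
P(B) = B (P(B) = B + 0 = B)
l = -3389274 (l = (-396 + 73*(-134))*333 = (-396 - 9782)*333 = -10178*333 = -3389274)
P(c)*l = 198*(-3389274) = -671076252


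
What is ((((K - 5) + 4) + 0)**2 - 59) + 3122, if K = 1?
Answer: 3063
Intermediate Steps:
((((K - 5) + 4) + 0)**2 - 59) + 3122 = ((((1 - 5) + 4) + 0)**2 - 59) + 3122 = (((-4 + 4) + 0)**2 - 59) + 3122 = ((0 + 0)**2 - 59) + 3122 = (0**2 - 59) + 3122 = (0 - 59) + 3122 = -59 + 3122 = 3063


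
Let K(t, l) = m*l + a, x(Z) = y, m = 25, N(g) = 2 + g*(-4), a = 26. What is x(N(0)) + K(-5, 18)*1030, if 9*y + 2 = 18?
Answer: 4412536/9 ≈ 4.9028e+5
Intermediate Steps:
N(g) = 2 - 4*g
y = 16/9 (y = -2/9 + (1/9)*18 = -2/9 + 2 = 16/9 ≈ 1.7778)
x(Z) = 16/9
K(t, l) = 26 + 25*l (K(t, l) = 25*l + 26 = 26 + 25*l)
x(N(0)) + K(-5, 18)*1030 = 16/9 + (26 + 25*18)*1030 = 16/9 + (26 + 450)*1030 = 16/9 + 476*1030 = 16/9 + 490280 = 4412536/9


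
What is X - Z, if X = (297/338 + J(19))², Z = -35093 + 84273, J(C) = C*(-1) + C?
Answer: -5618431711/114244 ≈ -49179.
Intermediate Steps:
J(C) = 0 (J(C) = -C + C = 0)
Z = 49180
X = 88209/114244 (X = (297/338 + 0)² = (297/338)² = 88209/114244 ≈ 0.77211)
X - Z = 88209/114244 - 1*49180 = 88209/114244 - 49180 = -5618431711/114244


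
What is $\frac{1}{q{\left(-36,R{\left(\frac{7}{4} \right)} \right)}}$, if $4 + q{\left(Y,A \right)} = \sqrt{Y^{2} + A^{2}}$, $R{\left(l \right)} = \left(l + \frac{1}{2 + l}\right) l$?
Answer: $\frac{230400}{74445409} + \frac{240 \sqrt{75367009}}{74445409} \approx 0.031082$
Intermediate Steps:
$R{\left(l \right)} = l \left(l + \frac{1}{2 + l}\right)$
$q{\left(Y,A \right)} = -4 + \sqrt{A^{2} + Y^{2}}$ ($q{\left(Y,A \right)} = -4 + \sqrt{Y^{2} + A^{2}} = -4 + \sqrt{A^{2} + Y^{2}}$)
$\frac{1}{q{\left(-36,R{\left(\frac{7}{4} \right)} \right)}} = \frac{1}{-4 + \sqrt{\left(\frac{\frac{7}{4} \left(1 + \left(\frac{7}{4}\right)^{2} + 2 \cdot \frac{7}{4}\right)}{2 + \frac{7}{4}}\right)^{2} + \left(-36\right)^{2}}} = \frac{1}{-4 + \sqrt{\left(\frac{7 \cdot \frac{1}{4} \left(1 + \left(7 \cdot \frac{1}{4}\right)^{2} + 2 \cdot 7 \cdot \frac{1}{4}\right)}{2 + 7 \cdot \frac{1}{4}}\right)^{2} + 1296}} = \frac{1}{-4 + \sqrt{\left(\frac{7 \left(1 + \left(\frac{7}{4}\right)^{2} + 2 \cdot \frac{7}{4}\right)}{4 \left(2 + \frac{7}{4}\right)}\right)^{2} + 1296}} = \frac{1}{-4 + \sqrt{\left(\frac{7 \left(1 + \frac{49}{16} + \frac{7}{2}\right)}{4 \cdot \frac{15}{4}}\right)^{2} + 1296}} = \frac{1}{-4 + \sqrt{\left(\frac{7}{4} \cdot \frac{4}{15} \cdot \frac{121}{16}\right)^{2} + 1296}} = \frac{1}{-4 + \sqrt{\left(\frac{847}{240}\right)^{2} + 1296}} = \frac{1}{-4 + \sqrt{\frac{717409}{57600} + 1296}} = \frac{1}{-4 + \sqrt{\frac{75367009}{57600}}} = \frac{1}{-4 + \frac{\sqrt{75367009}}{240}}$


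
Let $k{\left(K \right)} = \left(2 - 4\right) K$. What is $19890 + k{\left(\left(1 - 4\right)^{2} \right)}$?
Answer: $19872$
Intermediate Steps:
$k{\left(K \right)} = - 2 K$
$19890 + k{\left(\left(1 - 4\right)^{2} \right)} = 19890 - 2 \left(1 - 4\right)^{2} = 19890 - 2 \left(-3\right)^{2} = 19890 - 18 = 19872$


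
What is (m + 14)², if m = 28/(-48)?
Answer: 25921/144 ≈ 180.01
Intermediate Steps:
m = -7/12 (m = 28*(-1/48) = -7/12 ≈ -0.58333)
(m + 14)² = (-7/12 + 14)² = (161/12)² = 25921/144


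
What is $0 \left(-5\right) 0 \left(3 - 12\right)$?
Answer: $0$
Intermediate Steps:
$0 \left(-5\right) 0 \left(3 - 12\right) = 0 \cdot 0 \left(-9\right) = 0 \left(-9\right) = 0$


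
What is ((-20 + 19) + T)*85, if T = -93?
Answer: -7990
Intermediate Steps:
((-20 + 19) + T)*85 = ((-20 + 19) - 93)*85 = (-1 - 93)*85 = -94*85 = -7990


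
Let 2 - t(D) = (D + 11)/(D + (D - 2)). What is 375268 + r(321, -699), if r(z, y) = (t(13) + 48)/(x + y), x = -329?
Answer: 385775455/1028 ≈ 3.7527e+5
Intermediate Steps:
t(D) = 2 - (11 + D)/(-2 + 2*D) (t(D) = 2 - (D + 11)/(D + (D - 2)) = 2 - (11 + D)/(D + (-2 + D)) = 2 - (11 + D)/(-2 + 2*D))
r(z, y) = 49/(-329 + y) (r(z, y) = (3*(-5 + 13)/(2*(-1 + 13)) + 48)/(-329 + y) = ((3/2)*8/12 + 48)/(-329 + y) = ((3/2)*(1/12)*8 + 48)/(-329 + y) = (1 + 48)/(-329 + y) = 49/(-329 + y))
375268 + r(321, -699) = 375268 + 49/(-329 - 699) = 375268 + 49/(-1028) = 375268 + 49*(-1/1028) = 375268 - 49/1028 = 385775455/1028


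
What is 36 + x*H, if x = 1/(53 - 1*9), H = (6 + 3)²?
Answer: 1665/44 ≈ 37.841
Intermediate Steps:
H = 81 (H = 9² = 81)
x = 1/44 (x = 1/(53 - 9) = 1/44 ≈ 0.022727)
36 + x*H = 36 + (1/44)*81 = 36 + 81/44 = 1665/44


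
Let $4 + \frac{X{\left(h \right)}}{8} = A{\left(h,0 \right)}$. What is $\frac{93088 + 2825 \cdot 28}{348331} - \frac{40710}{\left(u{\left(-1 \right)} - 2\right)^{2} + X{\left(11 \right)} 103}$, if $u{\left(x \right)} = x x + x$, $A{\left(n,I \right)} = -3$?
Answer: $\frac{7586523321}{1003889942} \approx 7.5571$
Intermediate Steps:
$X{\left(h \right)} = -56$ ($X{\left(h \right)} = -32 + 8 \left(-3\right) = -32 - 24 = -56$)
$u{\left(x \right)} = x + x^{2}$ ($u{\left(x \right)} = x^{2} + x = x + x^{2}$)
$\frac{93088 + 2825 \cdot 28}{348331} - \frac{40710}{\left(u{\left(-1 \right)} - 2\right)^{2} + X{\left(11 \right)} 103} = \frac{93088 + 2825 \cdot 28}{348331} - \frac{40710}{\left(- (1 - 1) - 2\right)^{2} - 5768} = \left(93088 + 79100\right) \frac{1}{348331} - \frac{40710}{\left(\left(-1\right) 0 - 2\right)^{2} - 5768} = 172188 \cdot \frac{1}{348331} - \frac{40710}{\left(0 - 2\right)^{2} - 5768} = \frac{172188}{348331} - \frac{40710}{\left(-2\right)^{2} - 5768} = \frac{172188}{348331} - \frac{40710}{4 - 5768} = \frac{172188}{348331} - \frac{40710}{-5764} = \frac{172188}{348331} - - \frac{20355}{2882} = \frac{172188}{348331} + \frac{20355}{2882} = \frac{7586523321}{1003889942}$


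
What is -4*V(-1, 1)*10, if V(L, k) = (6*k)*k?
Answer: -240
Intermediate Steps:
V(L, k) = 6*k²
-4*V(-1, 1)*10 = -24*1²*10 = -24*10 = -240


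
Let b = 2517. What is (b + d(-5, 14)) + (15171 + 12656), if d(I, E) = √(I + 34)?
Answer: 30344 + √29 ≈ 30349.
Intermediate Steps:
d(I, E) = √(34 + I)
(b + d(-5, 14)) + (15171 + 12656) = (2517 + √(34 - 5)) + (15171 + 12656) = (2517 + √29) + 27827 = 30344 + √29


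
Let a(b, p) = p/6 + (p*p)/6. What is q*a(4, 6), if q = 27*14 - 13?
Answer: 2555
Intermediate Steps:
a(b, p) = p/6 + p²/6 (a(b, p) = p*(⅙) + p²*(⅙) = p/6 + p²/6)
q = 365 (q = 378 - 13 = 365)
q*a(4, 6) = 365*((⅙)*6*(1 + 6)) = 365*((⅙)*6*7) = 365*7 = 2555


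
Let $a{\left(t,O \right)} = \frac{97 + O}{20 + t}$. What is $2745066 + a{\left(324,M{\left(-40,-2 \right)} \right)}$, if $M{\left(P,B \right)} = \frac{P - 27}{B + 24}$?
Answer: $\frac{20774661555}{7568} \approx 2.7451 \cdot 10^{6}$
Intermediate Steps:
$M{\left(P,B \right)} = \frac{-27 + P}{24 + B}$
$a{\left(t,O \right)} = \frac{97 + O}{20 + t}$
$2745066 + a{\left(324,M{\left(-40,-2 \right)} \right)} = 2745066 + \frac{97 + \frac{-27 - 40}{24 - 2}}{20 + 324} = 2745066 + \frac{97 + \frac{1}{22} \left(-67\right)}{344} = 2745066 + \frac{97 - \frac{67}{22}}{344} = 2745066 + \frac{1}{344} \cdot \frac{2067}{22} = 2745066 + \frac{2067}{7568} = \frac{20774661555}{7568}$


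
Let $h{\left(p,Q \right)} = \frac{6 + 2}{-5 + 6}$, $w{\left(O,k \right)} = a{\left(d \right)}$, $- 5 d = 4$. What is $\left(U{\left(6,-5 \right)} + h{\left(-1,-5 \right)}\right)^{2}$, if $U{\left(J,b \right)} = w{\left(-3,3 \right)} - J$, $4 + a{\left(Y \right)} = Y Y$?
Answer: $\frac{1156}{625} \approx 1.8496$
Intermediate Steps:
$d = - \frac{4}{5}$ ($d = \left(- \frac{1}{5}\right) 4 = - \frac{4}{5} \approx -0.8$)
$a{\left(Y \right)} = -4 + Y^{2}$ ($a{\left(Y \right)} = -4 + Y Y = -4 + Y^{2}$)
$w{\left(O,k \right)} = - \frac{84}{25}$ ($w{\left(O,k \right)} = -4 + \left(- \frac{4}{5}\right)^{2} = -4 + \frac{16}{25} = - \frac{84}{25}$)
$U{\left(J,b \right)} = - \frac{84}{25} - J$
$h{\left(p,Q \right)} = 8$ ($h{\left(p,Q \right)} = \frac{8}{1} = 8 \cdot 1 = 8$)
$\left(U{\left(6,-5 \right)} + h{\left(-1,-5 \right)}\right)^{2} = \left(\left(- \frac{84}{25} - 6\right) + 8\right)^{2} = \left(- \frac{234}{25} + 8\right)^{2} = \left(- \frac{34}{25}\right)^{2} = \frac{1156}{625}$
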